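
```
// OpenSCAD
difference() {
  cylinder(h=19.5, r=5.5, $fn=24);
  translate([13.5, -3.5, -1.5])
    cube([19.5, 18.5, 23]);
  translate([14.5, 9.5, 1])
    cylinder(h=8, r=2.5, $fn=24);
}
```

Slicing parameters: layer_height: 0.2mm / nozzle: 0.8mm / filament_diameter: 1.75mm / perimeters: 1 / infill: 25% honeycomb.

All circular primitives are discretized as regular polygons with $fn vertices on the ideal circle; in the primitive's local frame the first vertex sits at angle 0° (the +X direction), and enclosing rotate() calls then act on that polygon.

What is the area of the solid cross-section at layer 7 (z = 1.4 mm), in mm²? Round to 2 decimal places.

At z = 1.4 mm: the r=5.5 cylinder gives a regular 24-gon of circumradius 5.5 (constant along its height) (area = (24/2)·5.500²·sin(360°/24) = 93.95 mm²); the cube at (13.5, -3.5) is present — its section is the full 19.5×18.5 rectangle (area 360.75 mm²); the cylinder at (14.5, 9.5): section is a regular 24-gon, circumradius r=2.5 (area = (24/2)·2.500²·sin(360°/24) = 19.41 mm²); Subtracting the remaining from the first: starting from the r=5.5 cylinder (93.95 mm²), the 19.5×18.5 cube at (13.5, -3.5) misses the remaining region (no effect); the r=2.5 cylinder at (14.5, 9.5) misses the remaining region (no effect) — area = 93.95 mm². Overall, the cross-section is a single solid region. Net area = 93.95 mm².

93.95 mm²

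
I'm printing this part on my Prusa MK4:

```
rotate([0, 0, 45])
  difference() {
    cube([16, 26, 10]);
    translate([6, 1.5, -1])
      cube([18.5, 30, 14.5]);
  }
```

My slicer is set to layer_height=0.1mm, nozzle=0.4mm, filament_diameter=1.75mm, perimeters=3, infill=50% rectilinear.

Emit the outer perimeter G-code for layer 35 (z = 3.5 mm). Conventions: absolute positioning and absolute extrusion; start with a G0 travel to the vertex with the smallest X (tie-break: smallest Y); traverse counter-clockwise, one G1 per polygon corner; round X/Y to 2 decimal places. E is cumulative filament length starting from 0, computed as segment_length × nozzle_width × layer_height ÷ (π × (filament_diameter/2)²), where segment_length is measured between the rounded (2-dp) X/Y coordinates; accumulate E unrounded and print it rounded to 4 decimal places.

G0 X-18.38 Y18.38 Z3.50
G1 X0.00 Y0.00 E0.4323
G1 X11.31 Y11.31 E0.6983
G1 X10.25 Y12.37 E0.7232
G1 X3.18 Y5.30 E0.8895
G1 X-14.14 Y22.63 E1.2969
G1 X-18.38 Y18.38 E1.3968

At z = 3.5 mm: the 16×26 cube contributes its full rectangle; the cube at (6, 1.5) is present — its section is the full 18.5×30 rectangle; Subtracting the remaining from the first: starting from the 16×26 cube, the 18.5×30 cube at (6, 1.5) partially overlaps it — only the 245.00 mm² overlap (of its 555.00 mm²) is removed, clipping the outline — 1 connected region; (rotated 45° about Z; rotation is an isometry so areas/perimeters/island counts are preserved). The outline is a single polygon with 6 vertices. Extrusion per mm of travel: 0.4 × 0.1 / (π × 0.875²) = 0.016630. Accumulating E over each segment gives final E = 1.3968.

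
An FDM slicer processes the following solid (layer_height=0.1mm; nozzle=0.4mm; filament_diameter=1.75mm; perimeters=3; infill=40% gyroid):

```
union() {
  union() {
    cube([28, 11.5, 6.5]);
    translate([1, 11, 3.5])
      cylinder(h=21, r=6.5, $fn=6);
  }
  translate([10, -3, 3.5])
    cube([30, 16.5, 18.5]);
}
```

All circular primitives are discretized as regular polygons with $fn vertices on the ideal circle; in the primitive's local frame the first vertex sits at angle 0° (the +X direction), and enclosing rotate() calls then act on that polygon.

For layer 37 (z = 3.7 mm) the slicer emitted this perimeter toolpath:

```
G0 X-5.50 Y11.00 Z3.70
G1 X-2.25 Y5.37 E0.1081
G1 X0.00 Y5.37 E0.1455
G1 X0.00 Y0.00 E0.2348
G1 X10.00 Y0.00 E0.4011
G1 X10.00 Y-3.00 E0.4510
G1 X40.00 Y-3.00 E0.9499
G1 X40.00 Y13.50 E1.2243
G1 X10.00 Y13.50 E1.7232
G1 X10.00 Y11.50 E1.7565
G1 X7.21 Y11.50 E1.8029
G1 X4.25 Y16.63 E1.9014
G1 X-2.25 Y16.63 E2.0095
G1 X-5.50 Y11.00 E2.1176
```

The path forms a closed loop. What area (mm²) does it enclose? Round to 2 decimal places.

Apply the shoelace formula to the sequence of (X, Y) vertices; enclosed area = 683.03 mm².

683.03 mm²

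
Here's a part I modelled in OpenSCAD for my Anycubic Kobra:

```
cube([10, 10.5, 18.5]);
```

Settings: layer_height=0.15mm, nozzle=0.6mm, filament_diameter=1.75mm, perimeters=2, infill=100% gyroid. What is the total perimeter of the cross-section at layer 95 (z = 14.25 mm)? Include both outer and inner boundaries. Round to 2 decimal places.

41.00 mm

At z = 14.25 mm: the cube (footprint 10×10.5) is included at this height (perimeter 41.00 mm). Overall, the cross-section is a single solid region. Total boundary length (outer) = 41.00 mm.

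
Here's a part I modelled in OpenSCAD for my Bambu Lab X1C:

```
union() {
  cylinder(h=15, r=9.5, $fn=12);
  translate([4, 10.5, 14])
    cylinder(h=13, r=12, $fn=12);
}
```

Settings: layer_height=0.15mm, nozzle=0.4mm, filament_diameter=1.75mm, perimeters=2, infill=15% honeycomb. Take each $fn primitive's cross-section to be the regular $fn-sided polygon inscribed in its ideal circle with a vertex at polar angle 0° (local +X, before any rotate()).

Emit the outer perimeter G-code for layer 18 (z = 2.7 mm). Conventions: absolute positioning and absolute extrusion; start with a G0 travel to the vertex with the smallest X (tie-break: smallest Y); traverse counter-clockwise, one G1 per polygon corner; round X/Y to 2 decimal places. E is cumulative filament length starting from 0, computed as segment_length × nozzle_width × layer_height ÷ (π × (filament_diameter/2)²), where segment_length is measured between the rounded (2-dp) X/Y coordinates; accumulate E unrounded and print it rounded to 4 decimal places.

G0 X-9.50 Y0.00 Z2.70
G1 X-8.23 Y-4.75 E0.1227
G1 X-4.75 Y-8.23 E0.2454
G1 X0.00 Y-9.50 E0.3681
G1 X4.75 Y-8.23 E0.4907
G1 X8.23 Y-4.75 E0.6135
G1 X9.50 Y0.00 E0.7361
G1 X8.23 Y4.75 E0.8588
G1 X4.75 Y8.23 E0.9816
G1 X0.00 Y9.50 E1.1042
G1 X-4.75 Y8.23 E1.2269
G1 X-8.23 Y4.75 E1.3496
G1 X-9.50 Y0.00 E1.4723

At z = 2.7 mm: the r=9.5 cylinder gives a regular 12-gon of circumradius 9.5 (constant along its height); the cylinder at (4, 10.5) does not reach this height (z outside [14, 27]); Taking the union: only the r=9.5 cylinder is present, so the union is just that shape — 1 connected region. The outline is a single polygon with 12 vertices. Extrusion per mm of travel: 0.4 × 0.15 / (π × 0.875²) = 0.024945. Accumulating E over each segment gives final E = 1.4723.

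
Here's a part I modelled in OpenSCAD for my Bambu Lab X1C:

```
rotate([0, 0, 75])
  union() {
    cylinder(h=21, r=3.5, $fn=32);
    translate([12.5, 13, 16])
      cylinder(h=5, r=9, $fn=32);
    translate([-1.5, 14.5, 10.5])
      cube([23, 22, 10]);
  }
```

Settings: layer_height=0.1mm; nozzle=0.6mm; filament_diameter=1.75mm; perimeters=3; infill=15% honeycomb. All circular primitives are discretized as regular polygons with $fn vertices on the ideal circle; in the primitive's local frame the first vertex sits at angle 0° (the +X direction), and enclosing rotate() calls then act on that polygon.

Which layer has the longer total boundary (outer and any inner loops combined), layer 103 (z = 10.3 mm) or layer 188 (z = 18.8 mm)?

Layer 103 (z = 10.3): the cylinder: section is a regular 32-gon, circumradius r=3.5 (perimeter = 2·32·3.500·sin(180°/32) = 21.96 mm); the cylinder at (12.5, 13) is absent (z outside [16, 21]); the cube at (-1.5, 14.5) is not intersected at this z (z outside [10.5, 20.5]); Taking the union: only the r=3.5 cylinder is present, so the union is just that shape — boundary = 21.96 mm; (rotated 75° about Z; rotation is an isometry so areas/perimeters/island counts are preserved). So its perimeter = 21.96 mm. Layer 188 (z = 18.8): the r=3.5 cylinder gives a regular 32-gon of circumradius 3.5 (constant along its height) (perimeter = 2·32·3.500·sin(180°/32) = 21.96 mm); the cylinder at (12.5, 13): section is a regular 32-gon, circumradius r=9 (perimeter = 2·32·9.000·sin(180°/32) = 56.46 mm); the 23×22 cube at (-1.5, 14.5) contributes its full rectangle (perimeter 90.00 mm); Merging all regions: the regions partially overlap (shared area 99.64 mm²), so the edge portions inside another operand are dropped and the merged outline is re-measured after clipping — boundary = 125.49 mm; (rotated 75° about Z; rotation is an isometry so areas/perimeters/island counts are preserved). So its perimeter = 125.49 mm. Layer 188 is larger (125.49 vs 21.96 mm).

layer 188 (z = 18.8 mm)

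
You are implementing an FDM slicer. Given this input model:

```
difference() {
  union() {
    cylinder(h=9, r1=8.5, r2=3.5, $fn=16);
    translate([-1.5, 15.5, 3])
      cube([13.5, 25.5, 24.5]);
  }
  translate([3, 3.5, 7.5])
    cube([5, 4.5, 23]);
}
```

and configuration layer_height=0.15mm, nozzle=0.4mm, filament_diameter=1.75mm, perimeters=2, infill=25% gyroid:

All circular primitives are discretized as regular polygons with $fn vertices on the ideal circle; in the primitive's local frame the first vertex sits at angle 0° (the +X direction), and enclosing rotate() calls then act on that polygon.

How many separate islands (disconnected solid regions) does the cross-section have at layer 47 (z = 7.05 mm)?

2

At z = 7.05 mm: the cone contributes a regular 16-gon of circumradius 4.583 (interpolated between r1=8.5 and r2=3.5 at t=0.783); the cube at (-1.5, 15.5) is present — its section is the full 13.5×25.5 rectangle; Taking the union: the 2 present regions are separate (no shared area or edge), so areas and boundary lengths simply add and each stays a separate island — 2 connected regions; the cube at (3, 3.5) is absent (z outside [7.5, 30.5]); Subtracting the remaining from the first: none of the subtracted shapes is present at this height, so the result so far is unchanged — 2 connected regions. Overall, the cross-section has 2 separate islands. Island count = 2.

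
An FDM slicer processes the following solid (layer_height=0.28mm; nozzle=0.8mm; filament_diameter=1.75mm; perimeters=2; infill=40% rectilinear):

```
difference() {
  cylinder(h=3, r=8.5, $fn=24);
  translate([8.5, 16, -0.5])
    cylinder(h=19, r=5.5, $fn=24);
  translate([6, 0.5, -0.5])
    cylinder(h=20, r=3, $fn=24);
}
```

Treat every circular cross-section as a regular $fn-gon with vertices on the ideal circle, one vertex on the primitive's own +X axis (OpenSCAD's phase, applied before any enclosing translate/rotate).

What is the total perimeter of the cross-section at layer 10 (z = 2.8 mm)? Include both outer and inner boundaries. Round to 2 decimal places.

63.37 mm

At z = 2.8 mm: the r=8.5 cylinder contributes a regular 24-gon of circumradius 8.5 (perimeter = 2·24·8.500·sin(180°/24) = 53.25 mm); the cylinder at (8.5, 16): section is a regular 24-gon, circumradius r=5.5 (perimeter = 2·24·5.500·sin(180°/24) = 34.46 mm); the cylinder at (6, 0.5): section is a regular 24-gon, circumradius r=3 (perimeter = 2·24·3.000·sin(180°/24) = 18.80 mm); After the difference (first − rest): starting from the r=8.5 cylinder, the r=5.5 cylinder at (8.5, 16) misses the remaining region (no effect); the r=3 cylinder at (6, 0.5) partially overlaps it — only the 26.39 mm² overlap (of its 27.95 mm²) is removed, clipping the outline — boundary = 63.37 mm. Overall, the cross-section is a single solid region. Total boundary length (outer) = 63.37 mm.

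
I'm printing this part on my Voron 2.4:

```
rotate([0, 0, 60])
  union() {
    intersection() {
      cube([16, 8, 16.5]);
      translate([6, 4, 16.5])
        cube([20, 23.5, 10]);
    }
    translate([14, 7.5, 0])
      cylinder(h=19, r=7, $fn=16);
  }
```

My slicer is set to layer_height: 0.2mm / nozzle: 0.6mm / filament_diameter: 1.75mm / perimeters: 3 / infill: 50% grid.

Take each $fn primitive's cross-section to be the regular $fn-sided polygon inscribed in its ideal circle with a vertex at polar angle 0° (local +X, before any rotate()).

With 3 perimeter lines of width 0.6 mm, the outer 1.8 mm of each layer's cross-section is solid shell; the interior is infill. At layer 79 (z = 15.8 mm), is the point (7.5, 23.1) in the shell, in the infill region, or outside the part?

outside

At z = 15.8 mm: the cube (footprint 16×8) is included at this height; the cube at (6, 4) is absent (z outside [16.5, 26.5]); Taking the intersection: at least one operand is absent at this height, so nothing remains; the r=7 cylinder at (14, 7.5) gives a regular 16-gon of circumradius 7 (constant along its height); Merging all regions: only the r=7 cylinder at (14, 7.5) is present, so the union is just that shape — 1 connected region; (whole slice rotated 60° about Z — lengths, areas and connectivity unchanged). Overall, the cross-section is a single solid region. Undo the 60° rotation: the query point maps to (23.755, 5.055) in the un-rotated model frame. The nearest boundary edge runs (20.47, 4.82)→(21.00, 7.50); distance from the point to it = 3.18 mm. The point is not inside any of the regions above, so it lies outside the cross-section (3.18 mm from the nearest boundary).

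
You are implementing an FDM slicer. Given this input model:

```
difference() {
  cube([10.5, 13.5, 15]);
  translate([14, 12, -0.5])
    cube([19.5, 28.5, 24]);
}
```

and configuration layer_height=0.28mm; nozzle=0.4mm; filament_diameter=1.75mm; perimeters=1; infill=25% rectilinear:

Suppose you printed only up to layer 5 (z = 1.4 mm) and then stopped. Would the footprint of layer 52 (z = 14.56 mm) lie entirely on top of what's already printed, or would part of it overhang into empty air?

Compare the two slices. At z = 1.4: the cube (footprint 10.5×13.5) is included at this height (area 141.75 mm²); the cube at (14, 12) (footprint 19.5×28.5) is included at this height (area 555.75 mm²); Subtracting the remaining from the first: starting from the 10.5×13.5 cube (141.75 mm²), the 19.5×28.5 cube at (14, 12) misses the remaining region (no effect) — area = 141.75 mm². At z = 14.56: the cube (footprint 10.5×13.5) is included at this height (area 141.75 mm²); the cube at (14, 12) (footprint 19.5×28.5) is included at this height (area 555.75 mm²); Taking the first minus the rest: starting from the 10.5×13.5 cube (141.75 mm²), the 19.5×28.5 cube at (14, 12) misses the remaining region (no effect) — area = 141.75 mm². Checking containment: the cross-section at z = 14.56 is a subset of the cross-section at z = 1.4.

entirely on top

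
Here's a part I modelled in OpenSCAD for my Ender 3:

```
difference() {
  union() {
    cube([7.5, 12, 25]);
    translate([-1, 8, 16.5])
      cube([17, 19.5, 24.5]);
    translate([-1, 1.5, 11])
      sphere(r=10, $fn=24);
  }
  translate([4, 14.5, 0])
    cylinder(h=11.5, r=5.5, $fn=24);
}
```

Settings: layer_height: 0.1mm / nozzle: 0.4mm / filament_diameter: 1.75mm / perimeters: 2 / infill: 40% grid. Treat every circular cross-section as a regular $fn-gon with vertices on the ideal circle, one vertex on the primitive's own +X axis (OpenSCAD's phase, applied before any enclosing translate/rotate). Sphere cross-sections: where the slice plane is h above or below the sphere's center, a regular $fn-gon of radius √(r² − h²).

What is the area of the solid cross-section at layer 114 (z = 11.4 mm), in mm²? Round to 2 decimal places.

At z = 11.4 mm: the cube (footprint 7.5×12) is included at this height (area 90.00 mm²); the cube at (-1, 8) is not intersected at this z (z outside [16.5, 41]); the r=10 sphere at (-1, 1.5) slices to a regular 24-gon of circumradius 9.992 (√(r²−h²) with h=0.4 from center) (area = (24/2)·9.992²·sin(360°/24) = 310.09 mm²); Merging all regions: the regions partially overlap — summed areas 400.09 mm² minus the doubly-counted overlap 73.84 mm² gives 326.25 mm² — area = 326.25 mm²; the r=5.5 cylinder at (4, 14.5) gives a regular 24-gon of circumradius 5.5 (constant along its height) (area = (24/2)·5.500²·sin(360°/24) = 93.95 mm²); After the difference (first − rest): starting from that combined region (326.25 mm²), the r=5.5 cylinder at (4, 14.5) partially overlaps it — only the 18.87 mm² overlap (of its 93.95 mm²) is removed, clipping the outline — area = 307.38 mm². Overall, the cross-section is a single solid region. Net area = 307.38 mm².

307.38 mm²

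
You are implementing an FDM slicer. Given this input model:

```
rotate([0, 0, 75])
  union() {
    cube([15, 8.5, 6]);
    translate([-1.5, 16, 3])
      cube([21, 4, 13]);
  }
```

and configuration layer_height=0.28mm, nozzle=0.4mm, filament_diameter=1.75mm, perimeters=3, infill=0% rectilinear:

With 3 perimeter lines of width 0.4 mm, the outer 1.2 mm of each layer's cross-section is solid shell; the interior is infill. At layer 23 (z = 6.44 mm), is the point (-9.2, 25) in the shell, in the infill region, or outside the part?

At z = 6.44 mm: the cube is absent (z outside [0, 6]); the 21×4 cube at (-1.5, 16) contributes its full rectangle; Taking the union: only the 21×4 cube at (-1.5, 16) is present, so the union is just that shape — 1 connected region; (rotated 75° about Z; rotation is an isometry so areas/perimeters/island counts are preserved). Overall, the cross-section is a single solid region. Undo the 75° rotation: the query point maps to (21.767, 15.357) in the un-rotated model frame. The nearest boundary edge runs (-1.50, 16.00)→(19.50, 16.00); distance from the point to it = 2.36 mm. The point is not inside any of the regions above, so it lies outside the cross-section (2.36 mm from the nearest boundary).

outside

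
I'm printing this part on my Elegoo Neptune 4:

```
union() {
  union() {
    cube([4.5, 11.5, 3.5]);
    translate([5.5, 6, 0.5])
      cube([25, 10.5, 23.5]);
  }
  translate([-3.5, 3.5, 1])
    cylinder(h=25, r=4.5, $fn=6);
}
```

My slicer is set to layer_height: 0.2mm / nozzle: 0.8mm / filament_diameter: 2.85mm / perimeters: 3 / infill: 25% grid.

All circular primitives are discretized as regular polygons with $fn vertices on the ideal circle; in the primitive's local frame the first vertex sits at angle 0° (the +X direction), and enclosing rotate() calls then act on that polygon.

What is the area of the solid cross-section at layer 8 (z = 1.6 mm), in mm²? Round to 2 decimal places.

365.13 mm²

At z = 1.6 mm: the cube (footprint 4.5×11.5) is included at this height (area 51.75 mm²); the cube at (5.5, 6) (footprint 25×10.5) is included at this height (area 262.50 mm²); Combining (union): the 2 present regions are separate (no shared area or edge), so areas and boundary lengths simply add and each stays a separate island — area = 314.25 mm²; the r=4.5 cylinder at (-3.5, 3.5) gives a regular 6-gon of circumradius 4.5 (constant along its height) (area = (6/2)·4.500²·sin(360°/6) = 52.61 mm²); Combining (union): the regions partially overlap — summed areas 366.86 mm² minus the doubly-counted overlap 1.73 mm² gives 365.13 mm² — area = 365.13 mm². Overall, the cross-section has 2 separate islands. Net area = 365.13 mm².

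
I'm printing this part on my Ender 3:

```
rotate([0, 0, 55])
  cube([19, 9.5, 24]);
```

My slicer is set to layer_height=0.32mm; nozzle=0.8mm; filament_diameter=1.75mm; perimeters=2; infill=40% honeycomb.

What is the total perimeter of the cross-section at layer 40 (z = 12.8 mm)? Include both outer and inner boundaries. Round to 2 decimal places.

At z = 12.8 mm: the cube is present — its section is the full 19×9.5 rectangle (perimeter 57.00 mm); (whole slice rotated 55° about Z — lengths, areas and connectivity unchanged). Overall, the cross-section is a single solid region. Total boundary length (outer) = 57.00 mm.

57.00 mm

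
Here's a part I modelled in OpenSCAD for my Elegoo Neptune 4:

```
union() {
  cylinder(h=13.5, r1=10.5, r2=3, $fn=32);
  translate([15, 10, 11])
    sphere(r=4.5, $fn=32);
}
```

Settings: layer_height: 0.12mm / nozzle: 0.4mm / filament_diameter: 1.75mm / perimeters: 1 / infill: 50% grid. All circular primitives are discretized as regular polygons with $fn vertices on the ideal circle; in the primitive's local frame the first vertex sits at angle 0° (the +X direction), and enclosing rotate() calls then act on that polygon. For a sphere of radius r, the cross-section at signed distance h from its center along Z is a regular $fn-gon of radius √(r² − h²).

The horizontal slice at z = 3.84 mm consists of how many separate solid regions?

1

At z = 3.84 mm: the cone contributes a regular 32-gon of circumradius 8.367 (interpolated between r1=10.5 and r2=3 at t=0.284); the sphere at (15, 10) is absent (|z−center|=7.160 > r=4.5); Taking the union: only the cone is present, so the union is just that shape — 1 connected region. The result has 1 disconnected region.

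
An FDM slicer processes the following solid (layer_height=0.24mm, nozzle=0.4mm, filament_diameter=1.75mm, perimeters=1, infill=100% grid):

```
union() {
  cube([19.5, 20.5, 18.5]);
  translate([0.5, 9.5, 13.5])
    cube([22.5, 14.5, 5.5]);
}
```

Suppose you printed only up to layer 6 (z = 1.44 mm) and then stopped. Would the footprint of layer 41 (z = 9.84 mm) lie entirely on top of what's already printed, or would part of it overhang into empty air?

entirely on top

Compare the two slices. At z = 1.44: the cube (footprint 19.5×20.5) is included at this height (area 399.75 mm²); the cube at (0.5, 9.5) does not reach this height (z outside [13.5, 19]); Taking the union: only the 19.5×20.5 cube is present, so the union is just that shape — area = 399.75 mm². At z = 9.84: the cube is present — its section is the full 19.5×20.5 rectangle (area 399.75 mm²); the cube at (0.5, 9.5) is absent (z outside [13.5, 19]); Merging all regions: only the 19.5×20.5 cube is present, so the union is just that shape — area = 399.75 mm². Checking containment: the cross-section at z = 9.84 is a subset of the cross-section at z = 1.44.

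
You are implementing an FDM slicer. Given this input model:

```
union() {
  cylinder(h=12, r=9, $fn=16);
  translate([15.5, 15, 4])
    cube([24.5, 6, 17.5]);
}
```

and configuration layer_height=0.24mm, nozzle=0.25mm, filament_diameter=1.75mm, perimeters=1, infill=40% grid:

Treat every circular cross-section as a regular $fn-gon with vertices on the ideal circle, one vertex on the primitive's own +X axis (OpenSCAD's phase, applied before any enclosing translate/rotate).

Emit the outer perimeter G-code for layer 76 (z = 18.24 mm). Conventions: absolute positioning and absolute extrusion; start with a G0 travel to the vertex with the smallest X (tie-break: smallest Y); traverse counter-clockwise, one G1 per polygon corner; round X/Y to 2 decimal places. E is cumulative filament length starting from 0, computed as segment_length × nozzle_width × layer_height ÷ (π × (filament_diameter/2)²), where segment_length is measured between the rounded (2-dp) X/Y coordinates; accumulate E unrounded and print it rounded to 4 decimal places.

G0 X15.50 Y15.00 Z18.24
G1 X40.00 Y15.00 E0.6112
G1 X40.00 Y21.00 E0.7608
G1 X15.50 Y21.00 E1.3720
G1 X15.50 Y15.00 E1.5217

At z = 18.24 mm: the cylinder is absent (z outside [0, 12]); the cube at (15.5, 15) (footprint 24.5×6) is included at this height; Taking the union: only the 24.5×6 cube at (15.5, 15) is present, so the union is just that shape — 1 connected region. The outline is a single polygon with 4 vertices. Extrusion per mm of travel: 0.25 × 0.24 / (π × 0.875²) = 0.024945. Accumulating E over each segment gives final E = 1.5217.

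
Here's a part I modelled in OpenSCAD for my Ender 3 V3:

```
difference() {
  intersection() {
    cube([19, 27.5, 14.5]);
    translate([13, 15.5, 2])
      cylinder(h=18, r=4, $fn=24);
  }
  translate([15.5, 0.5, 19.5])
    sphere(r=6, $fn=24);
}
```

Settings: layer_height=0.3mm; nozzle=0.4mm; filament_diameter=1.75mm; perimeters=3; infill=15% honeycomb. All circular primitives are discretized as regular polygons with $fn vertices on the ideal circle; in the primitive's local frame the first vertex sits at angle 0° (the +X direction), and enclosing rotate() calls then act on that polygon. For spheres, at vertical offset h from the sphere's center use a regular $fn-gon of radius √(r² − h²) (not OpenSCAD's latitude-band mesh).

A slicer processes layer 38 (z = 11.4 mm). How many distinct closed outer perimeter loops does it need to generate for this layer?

At z = 11.4 mm: the cube (footprint 19×27.5) is included at this height; the r=4 cylinder at (13, 15.5) contributes a regular 24-gon of circumradius 4; After intersecting: the r=4 cylinder at (13, 15.5) lies inside the 19×27.5 cube, so the common part is the r=4 cylinder at (13, 15.5) itself — 1 connected region; the sphere at (15.5, 0.5) is not intersected at this z (|z−center|=8.100 > r=6); After the difference (first − rest): none of the subtracted shapes is present at this height, so the result so far is unchanged — 1 connected region. The result has 1 disconnected region.

1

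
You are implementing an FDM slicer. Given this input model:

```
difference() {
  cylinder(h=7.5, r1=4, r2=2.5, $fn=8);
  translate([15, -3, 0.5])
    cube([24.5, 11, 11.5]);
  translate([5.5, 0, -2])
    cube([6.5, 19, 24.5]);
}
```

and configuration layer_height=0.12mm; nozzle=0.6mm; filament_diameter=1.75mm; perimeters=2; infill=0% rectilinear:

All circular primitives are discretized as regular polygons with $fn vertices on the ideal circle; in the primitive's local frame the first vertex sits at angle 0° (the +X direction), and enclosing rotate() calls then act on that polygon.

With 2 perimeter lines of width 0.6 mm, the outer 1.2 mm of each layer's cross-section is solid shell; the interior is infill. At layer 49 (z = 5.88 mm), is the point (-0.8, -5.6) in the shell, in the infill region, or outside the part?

outside

At z = 5.88 mm: the cone: at t=0.784 of its height the radius interpolates to r₁+(r₂−r₁)t = 2.824, giving a regular 8-gon of that circumradius; the cube at (15, -3) (footprint 24.5×11) is included at this height; the cube at (5.5, 0) (footprint 6.5×19) is included at this height; After the difference (first − rest): starting from the cone, the 24.5×11 cube at (15, -3) misses the remaining region (no effect); the 6.5×19 cube at (5.5, 0) misses the remaining region (no effect) — 1 connected region. Overall, the cross-section is a single solid region. The nearest boundary edge runs (2.00, -2.00)→(-0.00, -2.82); distance from the point to it = 2.89 mm. The point is not inside any of the regions above, so it lies outside the cross-section (2.89 mm from the nearest boundary).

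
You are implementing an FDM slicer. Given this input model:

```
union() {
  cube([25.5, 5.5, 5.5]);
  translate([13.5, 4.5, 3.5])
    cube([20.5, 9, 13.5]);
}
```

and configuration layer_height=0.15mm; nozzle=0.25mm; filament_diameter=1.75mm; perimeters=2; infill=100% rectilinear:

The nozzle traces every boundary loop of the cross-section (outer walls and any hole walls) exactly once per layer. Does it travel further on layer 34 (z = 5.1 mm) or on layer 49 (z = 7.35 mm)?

Layer 34 (z = 5.1): the cube (footprint 25.5×5.5) is included at this height (perimeter 62.00 mm); the cube at (13.5, 4.5) (footprint 20.5×9) is included at this height (perimeter 59.00 mm); Merging all regions: the regions partially overlap (shared area 12.00 mm²), so the edge portions inside another operand are dropped and the merged outline is re-measured after clipping — boundary = 95.00 mm. So its perimeter = 95.00 mm. Layer 49 (z = 7.35): the cube is absent (z outside [0, 5.5]); the cube at (13.5, 4.5) is present — its section is the full 20.5×9 rectangle (perimeter 59.00 mm); Taking the union: only the 20.5×9 cube at (13.5, 4.5) is present, so the union is just that shape — boundary = 59.00 mm. So its perimeter = 59.00 mm. Layer 34 is larger (95.00 vs 59.00 mm).

layer 34 (z = 5.1 mm)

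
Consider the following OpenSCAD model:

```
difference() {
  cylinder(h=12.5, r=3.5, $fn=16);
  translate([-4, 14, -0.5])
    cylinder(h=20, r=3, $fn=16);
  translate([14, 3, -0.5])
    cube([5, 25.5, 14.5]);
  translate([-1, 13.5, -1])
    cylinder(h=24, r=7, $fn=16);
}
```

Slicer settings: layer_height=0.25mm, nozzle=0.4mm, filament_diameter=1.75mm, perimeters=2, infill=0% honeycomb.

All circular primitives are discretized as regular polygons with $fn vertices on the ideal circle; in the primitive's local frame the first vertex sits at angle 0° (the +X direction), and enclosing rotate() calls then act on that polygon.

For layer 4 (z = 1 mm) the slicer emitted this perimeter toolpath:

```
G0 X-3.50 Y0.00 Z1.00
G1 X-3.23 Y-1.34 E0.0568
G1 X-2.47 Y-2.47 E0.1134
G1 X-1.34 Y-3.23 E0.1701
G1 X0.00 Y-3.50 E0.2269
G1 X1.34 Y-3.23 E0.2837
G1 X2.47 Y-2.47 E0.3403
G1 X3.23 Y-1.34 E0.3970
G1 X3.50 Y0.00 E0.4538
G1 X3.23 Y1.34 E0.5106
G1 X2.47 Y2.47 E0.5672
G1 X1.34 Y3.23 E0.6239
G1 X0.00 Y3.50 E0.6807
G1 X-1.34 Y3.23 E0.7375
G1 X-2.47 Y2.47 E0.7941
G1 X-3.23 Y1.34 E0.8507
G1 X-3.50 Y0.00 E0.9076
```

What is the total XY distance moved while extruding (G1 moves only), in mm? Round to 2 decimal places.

21.83 mm

Sum the Euclidean lengths of each G1 segment: total = 21.83 mm.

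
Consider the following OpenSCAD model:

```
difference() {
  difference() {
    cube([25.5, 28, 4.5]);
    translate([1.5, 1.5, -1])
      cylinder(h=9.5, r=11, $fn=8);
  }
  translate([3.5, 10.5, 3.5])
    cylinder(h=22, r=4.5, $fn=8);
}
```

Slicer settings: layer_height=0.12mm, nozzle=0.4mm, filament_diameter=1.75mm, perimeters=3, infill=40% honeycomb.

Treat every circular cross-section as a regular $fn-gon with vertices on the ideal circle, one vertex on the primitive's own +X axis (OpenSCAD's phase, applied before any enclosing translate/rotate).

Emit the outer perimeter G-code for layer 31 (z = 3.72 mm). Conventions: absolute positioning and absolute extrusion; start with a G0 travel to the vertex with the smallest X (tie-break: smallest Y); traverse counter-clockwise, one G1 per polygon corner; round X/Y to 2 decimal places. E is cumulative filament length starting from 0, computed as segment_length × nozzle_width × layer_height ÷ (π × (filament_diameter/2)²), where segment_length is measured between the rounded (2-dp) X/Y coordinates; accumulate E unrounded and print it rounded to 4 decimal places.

At z = 3.72 mm: the cube (footprint 25.5×28) is included at this height; the cylinder at (1.5, 1.5): section is a regular 8-gon, circumradius r=11; Taking the first minus the rest: starting from the 25.5×28 cube, the r=11 cylinder at (1.5, 1.5) partially overlaps it — only the 119.88 mm² overlap (of its 342.24 mm²) is removed, clipping the outline — 1 connected region; the r=4.5 cylinder at (3.5, 10.5) gives a regular 8-gon of circumradius 4.5 (constant along its height); Taking the first minus the rest: starting from the result so far, the r=4.5 cylinder at (3.5, 10.5) partially overlaps it — only the 20.56 mm² overlap (of its 57.28 mm²) is removed, clipping the outline — 1 connected region. The outline is a single polygon with 12 vertices. Extrusion per mm of travel: 0.4 × 0.12 / (π × 0.875²) = 0.019956. Accumulating E over each segment gives final E = 2.1093.

G0 X0.00 Y12.91 Z3.72
G1 X0.32 Y13.68 E0.0166
G1 X3.50 Y15.00 E0.0854
G1 X6.68 Y13.68 E0.1541
G1 X8.00 Y10.50 E0.2228
G1 X7.76 Y9.91 E0.2355
G1 X9.28 Y9.28 E0.2683
G1 X12.50 Y1.50 E0.4363
G1 X11.88 Y0.00 E0.4687
G1 X25.50 Y0.00 E0.7405
G1 X25.50 Y28.00 E1.2993
G1 X0.00 Y28.00 E1.8082
G1 X0.00 Y12.91 E2.1093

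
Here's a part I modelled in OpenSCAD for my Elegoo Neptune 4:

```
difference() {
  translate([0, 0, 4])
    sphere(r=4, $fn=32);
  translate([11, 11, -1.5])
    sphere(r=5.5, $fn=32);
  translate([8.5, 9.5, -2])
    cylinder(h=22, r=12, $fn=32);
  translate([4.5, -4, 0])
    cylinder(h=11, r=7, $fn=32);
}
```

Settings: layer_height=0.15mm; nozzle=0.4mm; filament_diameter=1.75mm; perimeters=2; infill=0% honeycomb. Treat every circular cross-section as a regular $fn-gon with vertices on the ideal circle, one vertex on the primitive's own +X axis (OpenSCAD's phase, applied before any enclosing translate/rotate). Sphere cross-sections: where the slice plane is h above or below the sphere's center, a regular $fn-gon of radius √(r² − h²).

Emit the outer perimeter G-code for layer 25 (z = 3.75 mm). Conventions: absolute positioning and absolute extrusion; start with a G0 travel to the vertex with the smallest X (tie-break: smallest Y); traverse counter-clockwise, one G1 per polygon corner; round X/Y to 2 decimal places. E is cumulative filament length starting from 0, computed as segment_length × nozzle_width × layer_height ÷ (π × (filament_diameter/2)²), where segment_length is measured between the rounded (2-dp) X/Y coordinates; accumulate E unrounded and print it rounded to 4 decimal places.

At z = 3.75 mm: the r=4 sphere contributes a regular 32-gon of circumradius √(4²−0.25²) = 3.992; the sphere at (11, 11): section is a regular 32-gon, circumradius = √(r²−h²) = √(5.5²−5.25²) = 1.639; the r=12 cylinder at (8.5, 9.5) contributes a regular 32-gon of circumradius 12; the r=7 cylinder at (4.5, -4) gives a regular 32-gon of circumradius 7 (constant along its height); Taking the first minus the rest: starting from the r=4 sphere, the r=5.5 sphere at (11, 11) misses the remaining region (no effect); the r=12 cylinder at (8.5, 9.5) partially overlaps it — only the 17.08 mm² overlap (of its 449.49 mm²) is removed, clipping the outline; the r=7 cylinder at (4.5, -4) partially overlaps it — only the 19.29 mm² overlap (of its 152.95 mm²) is removed, clipping the outline — 1 connected region. The outline is a single polygon with 18 vertices. Extrusion per mm of travel: 0.4 × 0.15 / (π × 0.875²) = 0.024945. Accumulating E over each segment gives final E = 0.3974.

G0 X-3.99 Y0.00 Z3.75
G1 X-3.92 Y-0.78 E0.0195
G1 X-3.69 Y-1.53 E0.0391
G1 X-3.32 Y-2.22 E0.0586
G1 X-2.82 Y-2.82 E0.0781
G1 X-2.42 Y-3.16 E0.0912
G1 X-2.37 Y-2.63 E0.1045
G1 X-1.97 Y-1.32 E0.1387
G1 X-1.32 Y-0.11 E0.1729
G1 X-0.45 Y0.95 E0.2071
G1 X-0.14 Y1.20 E0.2171
G1 X-1.48 Y2.83 E0.2697
G1 X-1.84 Y3.52 E0.2891
G1 X-2.22 Y3.32 E0.2998
G1 X-2.82 Y2.82 E0.3193
G1 X-3.32 Y2.22 E0.3388
G1 X-3.69 Y1.53 E0.3583
G1 X-3.92 Y0.78 E0.3779
G1 X-3.99 Y0.00 E0.3974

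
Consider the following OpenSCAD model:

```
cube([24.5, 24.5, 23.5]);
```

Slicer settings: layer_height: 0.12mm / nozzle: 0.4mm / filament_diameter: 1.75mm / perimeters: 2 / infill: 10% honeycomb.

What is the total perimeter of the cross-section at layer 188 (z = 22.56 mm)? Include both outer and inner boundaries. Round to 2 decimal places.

At z = 22.56 mm: the cube (footprint 24.5×24.5) is included at this height (perimeter 98.00 mm). Overall, the cross-section is a single solid region. Total boundary length (outer) = 98.00 mm.

98.00 mm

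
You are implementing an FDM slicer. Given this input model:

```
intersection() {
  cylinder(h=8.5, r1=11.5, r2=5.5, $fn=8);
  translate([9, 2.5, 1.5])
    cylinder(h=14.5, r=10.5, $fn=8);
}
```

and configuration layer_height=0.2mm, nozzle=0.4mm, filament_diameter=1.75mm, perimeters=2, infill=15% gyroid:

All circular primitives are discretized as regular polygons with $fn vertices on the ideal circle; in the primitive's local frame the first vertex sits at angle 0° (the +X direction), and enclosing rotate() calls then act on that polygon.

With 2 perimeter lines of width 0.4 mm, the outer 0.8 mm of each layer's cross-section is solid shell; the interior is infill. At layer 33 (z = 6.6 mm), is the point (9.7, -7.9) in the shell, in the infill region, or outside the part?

outside

At z = 6.6 mm: the cone (r1=11.5→r2=5.5) has section circumradius 6.841 here — a regular 8-gon; the r=10.5 cylinder at (9, 2.5) gives a regular 8-gon of circumradius 10.5 (constant along its height); Keeping only the common overlap: the r=10.5 cylinder at (9, 2.5) partially overlaps the cone; clipping to the common part keeps 65.06 mm² — 1 connected region. Overall, the cross-section is a single solid region. The nearest boundary edge runs (6.84, 0.00)→(4.84, -4.84); distance from the point to it = 5.75 mm. The point is not inside any of the regions above, so it lies outside the cross-section (5.75 mm from the nearest boundary).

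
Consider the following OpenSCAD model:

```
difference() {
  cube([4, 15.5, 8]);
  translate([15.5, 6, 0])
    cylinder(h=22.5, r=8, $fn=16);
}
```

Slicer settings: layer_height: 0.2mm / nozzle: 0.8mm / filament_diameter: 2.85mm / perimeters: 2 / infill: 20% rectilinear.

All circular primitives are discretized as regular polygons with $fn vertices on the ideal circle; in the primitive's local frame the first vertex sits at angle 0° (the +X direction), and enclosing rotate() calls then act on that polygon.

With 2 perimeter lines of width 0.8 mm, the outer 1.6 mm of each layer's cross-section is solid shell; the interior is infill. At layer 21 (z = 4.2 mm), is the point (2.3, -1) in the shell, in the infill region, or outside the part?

outside

At z = 4.2 mm: the cube (footprint 4×15.5) is included at this height; the r=8 cylinder at (15.5, 6) gives a regular 16-gon of circumradius 8 (constant along its height); Taking the first minus the rest: starting from the 4×15.5 cube, the r=8 cylinder at (15.5, 6) misses the remaining region (no effect) — 1 connected region. Overall, the cross-section is a single solid region. The nearest boundary edge runs (4.00, 0.00)→(0.00, 0.00); distance from the point to it = 1.00 mm. The point is not inside any of the regions above, so it lies outside the cross-section (1.00 mm from the nearest boundary).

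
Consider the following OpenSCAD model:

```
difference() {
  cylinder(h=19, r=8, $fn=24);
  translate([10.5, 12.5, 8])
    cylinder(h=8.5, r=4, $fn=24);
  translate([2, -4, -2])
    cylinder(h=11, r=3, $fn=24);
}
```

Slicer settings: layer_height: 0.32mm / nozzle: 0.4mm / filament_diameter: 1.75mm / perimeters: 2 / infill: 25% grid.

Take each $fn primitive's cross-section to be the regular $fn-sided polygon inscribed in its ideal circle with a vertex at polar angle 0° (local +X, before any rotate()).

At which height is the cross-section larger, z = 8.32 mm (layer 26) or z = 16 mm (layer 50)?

Layer 26 (z = 8.32): the cylinder: section is a regular 24-gon, circumradius r=8 (area = (24/2)·8.000²·sin(360°/24) = 198.77 mm²); the r=4 cylinder at (10.5, 12.5) contributes a regular 24-gon of circumradius 4 (area = (24/2)·4.000²·sin(360°/24) = 49.69 mm²); the r=3 cylinder at (2, -4) gives a regular 24-gon of circumradius 3 (constant along its height) (area = (24/2)·3.000²·sin(360°/24) = 27.95 mm²); Subtracting the remaining from the first: starting from the r=8 cylinder (198.77 mm²), the r=4 cylinder at (10.5, 12.5) misses the remaining region (no effect); the r=3 cylinder at (2, -4) lies wholly inside it (removes its full 27.95 mm² and its 18.80 mm outline becomes a hole wall) — area = 170.82 mm². So its area = 170.82 mm². Layer 50 (z = 16): the r=8 cylinder contributes a regular 24-gon of circumradius 8 (area = (24/2)·8.000²·sin(360°/24) = 198.77 mm²); the cylinder at (10.5, 12.5): section is a regular 24-gon, circumradius r=4 (area = (24/2)·4.000²·sin(360°/24) = 49.69 mm²); the cylinder at (2, -4) does not reach this height (z outside [-2, 9]); Taking the first minus the rest: starting from the r=8 cylinder (198.77 mm²), the r=4 cylinder at (10.5, 12.5) misses the remaining region (no effect) — area = 198.77 mm². So its area = 198.77 mm². Layer 50 is larger (198.77 vs 170.82 mm²).

layer 50 (z = 16 mm)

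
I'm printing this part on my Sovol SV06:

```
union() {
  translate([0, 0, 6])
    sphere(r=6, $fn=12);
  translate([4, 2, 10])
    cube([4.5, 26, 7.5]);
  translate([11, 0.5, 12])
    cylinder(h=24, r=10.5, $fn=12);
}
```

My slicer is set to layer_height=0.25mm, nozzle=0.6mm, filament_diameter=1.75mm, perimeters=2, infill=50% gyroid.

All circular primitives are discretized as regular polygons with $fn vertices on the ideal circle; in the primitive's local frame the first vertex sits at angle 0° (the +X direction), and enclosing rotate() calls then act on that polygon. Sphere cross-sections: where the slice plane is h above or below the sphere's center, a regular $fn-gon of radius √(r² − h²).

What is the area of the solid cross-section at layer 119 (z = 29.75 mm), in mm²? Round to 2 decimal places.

330.75 mm²

At z = 29.75 mm: the sphere does not reach this height (|z−center|=23.750 > r=6); the cube at (4, 2) does not reach this height (z outside [10, 17.5]); the r=10.5 cylinder at (11, 0.5) contributes a regular 12-gon of circumradius 10.5 (area = (12/2)·10.500²·sin(360°/12) = 330.75 mm²); Taking the union: only the r=10.5 cylinder at (11, 0.5) is present, so the union is just that shape — area = 330.75 mm². Overall, the cross-section is a single solid region. Net area = 330.75 mm².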